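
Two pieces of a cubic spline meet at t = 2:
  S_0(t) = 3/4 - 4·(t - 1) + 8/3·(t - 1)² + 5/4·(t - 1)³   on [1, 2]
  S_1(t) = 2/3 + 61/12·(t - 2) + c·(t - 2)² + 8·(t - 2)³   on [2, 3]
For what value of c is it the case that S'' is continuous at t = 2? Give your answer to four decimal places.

6.4167

S_0''(t) = 16/3 + 15/2·(t - 1), so S_0''(2) = 77/6. On the right, S_1''(2) = 2c, so c = 77/12.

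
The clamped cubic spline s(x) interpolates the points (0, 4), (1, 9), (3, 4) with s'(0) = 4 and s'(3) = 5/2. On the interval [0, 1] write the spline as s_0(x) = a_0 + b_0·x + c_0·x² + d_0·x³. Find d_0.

With M_i denoting the second derivative at x_i, h_i = 1, 2, and Δ_i = (y_(i+1) − y_i)/h_i = 5, -5/2:
  1·M_0 + 6·M_1 + 2·M_2 = 6(Δ_1 - Δ_0) = -45
Clamped end conditions give two more equations: 2h_0·M_0 + h_0·M_1 = 6(Δ_0 - s'(0)) = 6 and h_1·M_1 + 2h_1·M_2 = 6(s'(3) - Δ_1) = 30.
Hence M_0 = 10, M_1 = -14, M_2 = 29/2.
On [0, 1], with s_0(x) = a_0 + b_0·x + c_0·x² + d_0·x³: c_0 = M_0/2 = 5, d_0 = (M_1 - M_0)/(6h_0) = -4, b_0 = Δ_0 - h_0(2M_0 + M_1)/6 = 4.

-4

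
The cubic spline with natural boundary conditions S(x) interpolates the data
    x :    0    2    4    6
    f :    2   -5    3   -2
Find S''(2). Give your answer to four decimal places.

Let M_i = S''(x_i). Step sizes h_i = 2, 2, 2; slopes of the chords Δ_i = (y_(i+1) - y_i)/h_i = -7/2, 4, -5/2.
  2·M_0 + 8·M_1 + 2·M_2 = 6(Δ_1 - Δ_0) = 45
  2·M_1 + 8·M_2 + 2·M_3 = 6(Δ_2 - Δ_1) = -39
Natural end conditions: M_0 = M_3 = 0.
Solving: M_0 = 0, M_1 = 73/10, M_2 = -67/10, M_3 = 0.

7.3000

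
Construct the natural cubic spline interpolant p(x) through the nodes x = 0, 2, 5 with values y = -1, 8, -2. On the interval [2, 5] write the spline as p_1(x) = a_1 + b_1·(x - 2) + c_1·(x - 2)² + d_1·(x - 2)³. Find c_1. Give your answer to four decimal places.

-2.3500

Write m_i for p''(x_i). With h_i = 2, 3 and divided differences Δ_i = 9/2, -10/3, the continuity of p' gives the tridiagonal system
  2·m_0 + 10·m_1 + 3·m_2 = 6(Δ_1 - Δ_0) = -47
Natural end conditions: m_0 = m_2 = 0.
Solving: m_0 = 0, m_1 = -47/10, m_2 = 0.
On [2, 5], with p_1(x) = a_1 + b_1·(x - 2) + c_1·(x - 2)² + d_1·(x - 2)³: c_1 = m_1/2 = -47/20, d_1 = (m_2 - m_1)/(6h_1) = 47/180, b_1 = Δ_1 - h_1(2m_1 + m_2)/6 = 41/30.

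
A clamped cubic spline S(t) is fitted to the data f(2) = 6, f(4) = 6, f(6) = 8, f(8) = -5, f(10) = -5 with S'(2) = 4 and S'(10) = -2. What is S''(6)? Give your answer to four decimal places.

-9.1875

Write M_i for S''(x_i). With h_i = 2, 2, 2, 2 and divided differences Δ_i = 0, 1, -13/2, 0, the continuity of S' gives the tridiagonal system
  2·M_0 + 8·M_1 + 2·M_2 = 6(Δ_1 - Δ_0) = 6
  2·M_1 + 8·M_2 + 2·M_3 = 6(Δ_2 - Δ_1) = -45
  2·M_2 + 8·M_3 + 2·M_4 = 6(Δ_3 - Δ_2) = 39
Clamped end conditions give two more equations: 2h_0·M_0 + h_0·M_1 = 6(Δ_0 - S'(2)) = -24 and h_3·M_3 + 2h_3·M_4 = 6(S'(10) - Δ_3) = -12.
Forward elimination and back-substitution give M_0 = -963/112, M_1 = 291/56, M_2 = -147/16, M_3 = 507/56, M_4 = -843/112.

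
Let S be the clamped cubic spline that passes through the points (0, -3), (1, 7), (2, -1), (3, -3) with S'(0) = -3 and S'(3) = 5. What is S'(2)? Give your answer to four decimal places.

Put σ_i = S'' at the i-th knot. Here h = (1, 1, 1) and Δ = (10, -8, -2), so the interior equations h_(i-1)·σ_(i-1) + 2(h_(i-1)+h_i)·σ_i + h_i·σ_(i+1) = 6(Δ_i − Δ_(i-1)) read
  1·σ_0 + 4·σ_1 + 1·σ_2 = 6(Δ_1 - Δ_0) = -108
  1·σ_1 + 4·σ_2 + 1·σ_3 = 6(Δ_2 - Δ_1) = 36
Clamped end conditions give two more equations: 2h_0·σ_0 + h_0·σ_1 = 6(Δ_0 - S'(0)) = 78 and h_2·σ_2 + 2h_2·σ_3 = 6(S'(3) - Δ_2) = 42.
Solving the tridiagonal system: σ_0 = 938/15, σ_1 = -706/15, σ_2 = 266/15, σ_3 = 182/15.
On [2, 3], S'(x) = b_2 + 2c_2·(x - 2) + 3d_2·(x - 2)² with b_2 = Δ_2 - h_2(2σ_2 + σ_3)/6 = -149/15, c_2 = σ_2/2 = 133/15, d_2 = (σ_3 - σ_2)/(6h_2) = -14/15. So S'(2) = -149/15.

-9.9333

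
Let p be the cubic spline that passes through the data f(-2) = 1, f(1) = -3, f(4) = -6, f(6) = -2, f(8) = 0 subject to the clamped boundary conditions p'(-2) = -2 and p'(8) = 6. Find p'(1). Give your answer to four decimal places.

Put M_i = p'' at the i-th knot. Here h = (3, 3, 2, 2) and Δ = (-4/3, -1, 2, 1), so the interior equations h_(i-1)·M_(i-1) + 2(h_(i-1)+h_i)·M_i + h_i·M_(i+1) = 6(Δ_i − Δ_(i-1)) read
  3·M_0 + 12·M_1 + 3·M_2 = 6(Δ_1 - Δ_0) = 2
  3·M_1 + 10·M_2 + 2·M_3 = 6(Δ_2 - Δ_1) = 18
  2·M_2 + 8·M_3 + 2·M_4 = 6(Δ_3 - Δ_2) = -6
Clamped end conditions give two more equations: 2h_0·M_0 + h_0·M_1 = 6(Δ_0 - p'(-2)) = 4 and h_3·M_3 + 2h_3·M_4 = 6(p'(8) - Δ_3) = 30.
Solving: M_0 = 16/15, M_1 = -4/5, M_2 = 14/5, M_3 = -19/5, M_4 = 47/5.
On [1, 4], p'(x) = b_1 + 2c_1·(x - 1) + 3d_1·(x - 1)² with b_1 = Δ_1 - h_1(2M_1 + M_2)/6 = -8/5, c_1 = M_1/2 = -2/5, d_1 = (M_2 - M_1)/(6h_1) = 1/5. So p'(1) = -8/5.

-1.6000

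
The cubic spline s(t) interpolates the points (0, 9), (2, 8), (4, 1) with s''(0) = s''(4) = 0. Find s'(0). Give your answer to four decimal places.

0.2500

With M_i denoting the second derivative at x_i, h_i = 2, 2, and Δ_i = (y_(i+1) − y_i)/h_i = -1/2, -7/2:
  2·M_0 + 8·M_1 + 2·M_2 = 6(Δ_1 - Δ_0) = -18
Natural end conditions: M_0 = M_2 = 0.
Hence M_0 = 0, M_1 = -9/4, M_2 = 0.
On [0, 2], s'(t) = b_0 + 2c_0·t + 3d_0·t² with b_0 = Δ_0 - h_0(2M_0 + M_1)/6 = 1/4, c_0 = M_0/2 = 0, d_0 = (M_1 - M_0)/(6h_0) = -3/16. So s'(0) = 1/4.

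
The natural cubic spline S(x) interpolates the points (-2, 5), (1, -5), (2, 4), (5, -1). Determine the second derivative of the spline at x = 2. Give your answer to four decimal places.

Write σ_i for S''(x_i). With h_i = 3, 1, 3 and divided differences Δ_i = -10/3, 9, -5/3, the continuity of S' gives the tridiagonal system
  3·σ_0 + 8·σ_1 + 1·σ_2 = 6(Δ_1 - Δ_0) = 74
  1·σ_1 + 8·σ_2 + 3·σ_3 = 6(Δ_2 - Δ_1) = -64
Natural end conditions: σ_0 = σ_3 = 0.
Solving: σ_0 = 0, σ_1 = 656/63, σ_2 = -586/63, σ_3 = 0.

-9.3016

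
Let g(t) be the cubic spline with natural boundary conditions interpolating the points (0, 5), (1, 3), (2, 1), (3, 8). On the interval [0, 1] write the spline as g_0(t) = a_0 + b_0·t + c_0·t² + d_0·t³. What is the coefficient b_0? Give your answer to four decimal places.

-1.4000

With M_i denoting the second derivative at x_i, h_i = 1, 1, 1, and Δ_i = (y_(i+1) − y_i)/h_i = -2, -2, 7:
  1·M_0 + 4·M_1 + 1·M_2 = 6(Δ_1 - Δ_0) = 0
  1·M_1 + 4·M_2 + 1·M_3 = 6(Δ_2 - Δ_1) = 54
Natural end conditions: M_0 = M_3 = 0.
Solving the tridiagonal system: M_0 = 0, M_1 = -18/5, M_2 = 72/5, M_3 = 0.
On [0, 1], with g_0(t) = a_0 + b_0·t + c_0·t² + d_0·t³: c_0 = M_0/2 = 0, d_0 = (M_1 - M_0)/(6h_0) = -3/5, b_0 = Δ_0 - h_0(2M_0 + M_1)/6 = -7/5.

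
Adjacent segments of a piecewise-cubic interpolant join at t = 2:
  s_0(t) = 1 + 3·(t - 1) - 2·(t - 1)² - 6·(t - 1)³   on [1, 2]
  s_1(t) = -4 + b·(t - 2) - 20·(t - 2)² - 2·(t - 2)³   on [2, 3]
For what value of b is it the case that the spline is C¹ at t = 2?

-19

s_0'(t) = 3 - 4·(t - 1) - 18·(t - 1)², so s_0'(2) = -19. On the right, s_1'(2) = b, so b = -19.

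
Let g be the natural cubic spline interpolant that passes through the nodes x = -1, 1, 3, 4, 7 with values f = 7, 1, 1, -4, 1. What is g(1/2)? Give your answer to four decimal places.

Write σ_i for g''(x_i). With h_i = 2, 2, 1, 3 and divided differences Δ_i = -3, 0, -5, 5/3, the continuity of g' gives the tridiagonal system
  2·σ_0 + 8·σ_1 + 2·σ_2 = 6(Δ_1 - Δ_0) = 18
  2·σ_1 + 6·σ_2 + 1·σ_3 = 6(Δ_2 - Δ_1) = -30
  1·σ_2 + 8·σ_3 + 3·σ_4 = 6(Δ_3 - Δ_2) = 40
Natural end conditions: σ_0 = σ_4 = 0.
Hence σ_0 = 0, σ_1 = 703/172, σ_2 = -316/43, σ_3 = 509/86, σ_4 = 0.
On [-1, 1], g(x) = 7 - 2251/516·(x + 1) + 0·(x + 1)² + 703/2064·(x + 1)³.
With (x + 1) = 3/2: g(1/2) = 8839/5504.

1.6059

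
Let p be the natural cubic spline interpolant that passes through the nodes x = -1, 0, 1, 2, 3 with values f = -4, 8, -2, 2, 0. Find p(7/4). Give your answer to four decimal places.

0.5781

Let σ_i = p''(x_i). Step sizes h_i = 1, 1, 1, 1; slopes of the chords Δ_i = (y_(i+1) - y_i)/h_i = 12, -10, 4, -2.
  1·σ_0 + 4·σ_1 + 1·σ_2 = 6(Δ_1 - Δ_0) = -132
  1·σ_1 + 4·σ_2 + 1·σ_3 = 6(Δ_2 - Δ_1) = 84
  1·σ_2 + 4·σ_3 + 1·σ_4 = 6(Δ_3 - Δ_2) = -36
Natural end conditions: σ_0 = σ_4 = 0.
Hence σ_0 = 0, σ_1 = -42, σ_2 = 36, σ_3 = -18, σ_4 = 0.
On [1, 2], p(x) = -2 - 5·(x - 1) + 18·(x - 1)² - 9·(x - 1)³.
With (x - 1) = 3/4: p(7/4) = 37/64.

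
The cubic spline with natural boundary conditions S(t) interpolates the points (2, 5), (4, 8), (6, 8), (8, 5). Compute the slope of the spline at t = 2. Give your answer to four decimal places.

Put M_i = S'' at the i-th knot. Here h = (2, 2, 2) and Δ = (3/2, 0, -3/2), so the interior equations h_(i-1)·M_(i-1) + 2(h_(i-1)+h_i)·M_i + h_i·M_(i+1) = 6(Δ_i − Δ_(i-1)) read
  2·M_0 + 8·M_1 + 2·M_2 = 6(Δ_1 - Δ_0) = -9
  2·M_1 + 8·M_2 + 2·M_3 = 6(Δ_2 - Δ_1) = -9
Natural end conditions: M_0 = M_3 = 0.
Forward elimination and back-substitution give M_0 = 0, M_1 = -9/10, M_2 = -9/10, M_3 = 0.
On [2, 4], S'(t) = b_0 + 2c_0·(t - 2) + 3d_0·(t - 2)² with b_0 = Δ_0 - h_0(2M_0 + M_1)/6 = 9/5, c_0 = M_0/2 = 0, d_0 = (M_1 - M_0)/(6h_0) = -3/40. So S'(2) = 9/5.

1.8000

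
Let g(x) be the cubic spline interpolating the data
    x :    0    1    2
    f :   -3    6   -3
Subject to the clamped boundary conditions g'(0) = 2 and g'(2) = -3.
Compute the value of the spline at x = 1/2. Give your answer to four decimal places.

Put σ_i = g'' at the i-th knot. Here h = (1, 1) and Δ = (9, -9), so the interior equations h_(i-1)·σ_(i-1) + 2(h_(i-1)+h_i)·σ_i + h_i·σ_(i+1) = 6(Δ_i − Δ_(i-1)) read
  1·σ_0 + 4·σ_1 + 1·σ_2 = 6(Δ_1 - Δ_0) = -108
Clamped end conditions give two more equations: 2h_0·σ_0 + h_0·σ_1 = 6(Δ_0 - g'(0)) = 42 and h_1·σ_1 + 2h_1·σ_2 = 6(g'(2) - Δ_1) = 36.
Hence σ_0 = 91/2, σ_1 = -49, σ_2 = 85/2.
On [0, 1], g(x) = -3 + 2·x + 91/4·x² - 63/4·x³.
With x = 1/2: g(1/2) = 55/32.

1.7188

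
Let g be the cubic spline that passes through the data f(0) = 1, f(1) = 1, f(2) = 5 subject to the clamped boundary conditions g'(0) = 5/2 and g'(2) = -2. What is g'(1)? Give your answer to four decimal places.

2.8750

With M_i denoting the second derivative at x_i, h_i = 1, 1, and Δ_i = (y_(i+1) − y_i)/h_i = 0, 4:
  1·M_0 + 4·M_1 + 1·M_2 = 6(Δ_1 - Δ_0) = 24
Clamped end conditions give two more equations: 2h_0·M_0 + h_0·M_1 = 6(Δ_0 - g'(0)) = -15 and h_1·M_1 + 2h_1·M_2 = 6(g'(2) - Δ_1) = -36.
Solving the tridiagonal system: M_0 = -63/4, M_1 = 33/2, M_2 = -105/4.
On [1, 2], g'(t) = b_1 + 2c_1·(t - 1) + 3d_1·(t - 1)² with b_1 = Δ_1 - h_1(2M_1 + M_2)/6 = 23/8, c_1 = M_1/2 = 33/4, d_1 = (M_2 - M_1)/(6h_1) = -57/8. So g'(1) = 23/8.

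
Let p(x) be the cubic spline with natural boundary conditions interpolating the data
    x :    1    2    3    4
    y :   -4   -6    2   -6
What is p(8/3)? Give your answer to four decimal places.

0.0543

Let m_i = p''(x_i). Step sizes h_i = 1, 1, 1; slopes of the chords Δ_i = (y_(i+1) - y_i)/h_i = -2, 8, -8.
  1·m_0 + 4·m_1 + 1·m_2 = 6(Δ_1 - Δ_0) = 60
  1·m_1 + 4·m_2 + 1·m_3 = 6(Δ_2 - Δ_1) = -96
Natural end conditions: m_0 = m_3 = 0.
Hence m_0 = 0, m_1 = 112/5, m_2 = -148/5, m_3 = 0.
On [2, 3], p(x) = -6 + 82/15·(x - 2) + 56/5·(x - 2)² - 26/3·(x - 2)³.
With (x - 2) = 2/3: p(8/3) = 22/405.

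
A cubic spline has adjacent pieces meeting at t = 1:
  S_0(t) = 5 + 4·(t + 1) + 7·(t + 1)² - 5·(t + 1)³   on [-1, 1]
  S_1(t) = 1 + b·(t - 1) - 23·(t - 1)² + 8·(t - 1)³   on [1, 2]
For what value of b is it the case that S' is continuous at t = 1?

-28

S_0'(t) = 4 + 14·(t + 1) - 15·(t + 1)², so S_0'(1) = -28. On the right, S_1'(1) = b, so b = -28.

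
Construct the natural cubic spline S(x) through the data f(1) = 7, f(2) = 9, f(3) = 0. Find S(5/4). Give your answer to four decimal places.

With m_i denoting the second derivative at x_i, h_i = 1, 1, and Δ_i = (y_(i+1) − y_i)/h_i = 2, -9:
  1·m_0 + 4·m_1 + 1·m_2 = 6(Δ_1 - Δ_0) = -66
Natural end conditions: m_0 = m_2 = 0.
Solving: m_0 = 0, m_1 = -33/2, m_2 = 0.
On [1, 2], S(x) = 7 + 19/4·(x - 1) + 0·(x - 1)² - 11/4·(x - 1)³.
With (x - 1) = 1/4: S(5/4) = 2085/256.

8.1445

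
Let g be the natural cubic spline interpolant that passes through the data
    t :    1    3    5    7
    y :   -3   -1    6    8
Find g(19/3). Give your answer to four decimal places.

Put m_i = g'' at the i-th knot. Here h = (2, 2, 2) and Δ = (1, 7/2, 1), so the interior equations h_(i-1)·m_(i-1) + 2(h_(i-1)+h_i)·m_i + h_i·m_(i+1) = 6(Δ_i − Δ_(i-1)) read
  2·m_0 + 8·m_1 + 2·m_2 = 6(Δ_1 - Δ_0) = 15
  2·m_1 + 8·m_2 + 2·m_3 = 6(Δ_2 - Δ_1) = -15
Natural end conditions: m_0 = m_3 = 0.
Solving: m_0 = 0, m_1 = 5/2, m_2 = -5/2, m_3 = 0.
On [5, 7], g(t) = 6 + 8/3·(t - 5) - 5/4·(t - 5)² + 5/24·(t - 5)³.
With (t - 5) = 4/3: g(19/3) = 634/81.

7.8272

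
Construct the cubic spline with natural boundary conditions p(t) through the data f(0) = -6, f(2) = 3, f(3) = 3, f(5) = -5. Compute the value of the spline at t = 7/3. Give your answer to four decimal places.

3.4085

With σ_i denoting the second derivative at x_i, h_i = 2, 1, 2, and Δ_i = (y_(i+1) − y_i)/h_i = 9/2, 0, -4:
  2·σ_0 + 6·σ_1 + 1·σ_2 = 6(Δ_1 - Δ_0) = -27
  1·σ_1 + 6·σ_2 + 2·σ_3 = 6(Δ_2 - Δ_1) = -24
Natural end conditions: σ_0 = σ_3 = 0.
Forward elimination and back-substitution give σ_0 = 0, σ_1 = -138/35, σ_2 = -117/35, σ_3 = 0.
On [2, 3], p(t) = 3 + 131/70·(t - 2) - 69/35·(t - 2)² + 1/10·(t - 2)³.
With (t - 2) = 1/3: p(7/3) = 3221/945.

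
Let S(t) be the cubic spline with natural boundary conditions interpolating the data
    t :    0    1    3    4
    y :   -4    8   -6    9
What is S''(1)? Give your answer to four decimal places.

Let M_i = S''(x_i). Step sizes h_i = 1, 2, 1; slopes of the chords Δ_i = (y_(i+1) - y_i)/h_i = 12, -7, 15.
  1·M_0 + 6·M_1 + 2·M_2 = 6(Δ_1 - Δ_0) = -114
  2·M_1 + 6·M_2 + 1·M_3 = 6(Δ_2 - Δ_1) = 132
Natural end conditions: M_0 = M_3 = 0.
Solving: M_0 = 0, M_1 = -237/8, M_2 = 255/8, M_3 = 0.

-29.6250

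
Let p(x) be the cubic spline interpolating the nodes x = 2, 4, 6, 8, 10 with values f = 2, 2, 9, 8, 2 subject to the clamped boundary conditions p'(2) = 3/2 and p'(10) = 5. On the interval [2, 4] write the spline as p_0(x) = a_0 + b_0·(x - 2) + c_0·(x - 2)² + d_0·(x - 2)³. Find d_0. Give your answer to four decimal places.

0.7478

Write σ_i for p''(x_i). With h_i = 2, 2, 2, 2 and divided differences Δ_i = 0, 7/2, -1/2, -3, the continuity of p' gives the tridiagonal system
  2·σ_0 + 8·σ_1 + 2·σ_2 = 6(Δ_1 - Δ_0) = 21
  2·σ_1 + 8·σ_2 + 2·σ_3 = 6(Δ_2 - Δ_1) = -24
  2·σ_2 + 8·σ_3 + 2·σ_4 = 6(Δ_3 - Δ_2) = -15
Clamped end conditions give two more equations: 2h_0·σ_0 + h_0·σ_1 = 6(Δ_0 - p'(2)) = -9 and h_3·σ_3 + 2h_3·σ_4 = 6(p'(10) - Δ_3) = 48.
Solving the tridiagonal system: σ_0 = -503/112, σ_1 = 251/56, σ_2 = -47/16, σ_3 = -265/56, σ_4 = 1609/112.
On [2, 4], with p_0(x) = a_0 + b_0·(x - 2) + c_0·(x - 2)² + d_0·(x - 2)³: c_0 = σ_0/2 = -503/224, d_0 = (σ_1 - σ_0)/(6h_0) = 335/448, b_0 = Δ_0 - h_0(2σ_0 + σ_1)/6 = 3/2.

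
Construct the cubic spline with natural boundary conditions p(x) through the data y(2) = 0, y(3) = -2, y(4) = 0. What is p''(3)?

6

With M_i denoting the second derivative at x_i, h_i = 1, 1, and Δ_i = (y_(i+1) − y_i)/h_i = -2, 2:
  1·M_0 + 4·M_1 + 1·M_2 = 6(Δ_1 - Δ_0) = 24
Natural end conditions: M_0 = M_2 = 0.
Forward elimination and back-substitution give M_0 = 0, M_1 = 6, M_2 = 0.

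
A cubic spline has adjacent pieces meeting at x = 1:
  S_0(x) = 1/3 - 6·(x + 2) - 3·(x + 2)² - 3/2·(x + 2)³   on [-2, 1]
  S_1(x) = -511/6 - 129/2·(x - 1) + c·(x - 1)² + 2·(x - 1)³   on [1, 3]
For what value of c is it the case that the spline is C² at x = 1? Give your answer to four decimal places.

-16.5000

S_0''(x) = -6 - 9·(x + 2), so S_0''(1) = -33. On the right, S_1''(1) = 2c, so c = -33/2.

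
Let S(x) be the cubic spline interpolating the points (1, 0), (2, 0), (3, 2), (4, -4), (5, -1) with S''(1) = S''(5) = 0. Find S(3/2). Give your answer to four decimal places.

-0.4754

Write M_i for S''(x_i). With h_i = 1, 1, 1, 1 and divided differences Δ_i = 0, 2, -6, 3, the continuity of S' gives the tridiagonal system
  1·M_0 + 4·M_1 + 1·M_2 = 6(Δ_1 - Δ_0) = 12
  1·M_1 + 4·M_2 + 1·M_3 = 6(Δ_2 - Δ_1) = -48
  1·M_2 + 4·M_3 + 1·M_4 = 6(Δ_3 - Δ_2) = 54
Natural end conditions: M_0 = M_4 = 0.
Forward elimination and back-substitution give M_0 = 0, M_1 = 213/28, M_2 = -129/7, M_3 = 507/28, M_4 = 0.
On [1, 2], S(x) = 0 - 71/56·(x - 1) + 0·(x - 1)² + 71/56·(x - 1)³.
With (x - 1) = 1/2: S(3/2) = -213/448.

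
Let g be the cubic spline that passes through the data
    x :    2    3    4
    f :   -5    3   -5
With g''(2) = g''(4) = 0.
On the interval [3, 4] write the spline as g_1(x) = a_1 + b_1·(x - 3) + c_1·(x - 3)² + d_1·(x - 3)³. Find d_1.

4

Put σ_i = g'' at the i-th knot. Here h = (1, 1) and Δ = (8, -8), so the interior equations h_(i-1)·σ_(i-1) + 2(h_(i-1)+h_i)·σ_i + h_i·σ_(i+1) = 6(Δ_i − Δ_(i-1)) read
  1·σ_0 + 4·σ_1 + 1·σ_2 = 6(Δ_1 - Δ_0) = -96
Natural end conditions: σ_0 = σ_2 = 0.
Solving the tridiagonal system: σ_0 = 0, σ_1 = -24, σ_2 = 0.
On [3, 4], with g_1(x) = a_1 + b_1·(x - 3) + c_1·(x - 3)² + d_1·(x - 3)³: c_1 = σ_1/2 = -12, d_1 = (σ_2 - σ_1)/(6h_1) = 4, b_1 = Δ_1 - h_1(2σ_1 + σ_2)/6 = 0.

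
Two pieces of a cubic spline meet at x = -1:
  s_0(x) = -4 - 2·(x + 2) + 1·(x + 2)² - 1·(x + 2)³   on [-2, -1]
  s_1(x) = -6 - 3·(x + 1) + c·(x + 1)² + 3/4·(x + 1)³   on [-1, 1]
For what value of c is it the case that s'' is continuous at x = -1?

-2

s_0''(x) = 2 - 6·(x + 2), so s_0''(-1) = -4. On the right, s_1''(-1) = 2c, so c = -2.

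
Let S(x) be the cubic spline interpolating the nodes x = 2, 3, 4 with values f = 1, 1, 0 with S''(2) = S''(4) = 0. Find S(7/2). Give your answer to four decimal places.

Let m_i = S''(x_i). Step sizes h_i = 1, 1; slopes of the chords Δ_i = (y_(i+1) - y_i)/h_i = 0, -1.
  1·m_0 + 4·m_1 + 1·m_2 = 6(Δ_1 - Δ_0) = -6
Natural end conditions: m_0 = m_2 = 0.
Solving the tridiagonal system: m_0 = 0, m_1 = -3/2, m_2 = 0.
On [3, 4], S(x) = 1 - 1/2·(x - 3) - 3/4·(x - 3)² + 1/4·(x - 3)³.
With (x - 3) = 1/2: S(7/2) = 19/32.

0.5938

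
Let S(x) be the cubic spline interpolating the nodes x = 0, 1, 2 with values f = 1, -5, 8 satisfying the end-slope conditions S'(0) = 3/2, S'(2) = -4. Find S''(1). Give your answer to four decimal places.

Let M_i = S''(x_i). Step sizes h_i = 1, 1; slopes of the chords Δ_i = (y_(i+1) - y_i)/h_i = -6, 13.
  1·M_0 + 4·M_1 + 1·M_2 = 6(Δ_1 - Δ_0) = 114
Clamped end conditions give two more equations: 2h_0·M_0 + h_0·M_1 = 6(Δ_0 - S'(0)) = -45 and h_1·M_1 + 2h_1·M_2 = 6(S'(2) - Δ_1) = -102.
Hence M_0 = -215/4, M_1 = 125/2, M_2 = -329/4.

62.5000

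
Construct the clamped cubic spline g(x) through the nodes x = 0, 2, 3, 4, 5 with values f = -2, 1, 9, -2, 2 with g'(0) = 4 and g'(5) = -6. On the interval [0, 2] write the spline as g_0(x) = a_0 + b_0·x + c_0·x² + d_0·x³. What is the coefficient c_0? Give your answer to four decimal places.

-6.4421

Write σ_i for g''(x_i). With h_i = 2, 1, 1, 1 and divided differences Δ_i = 3/2, 8, -11, 4, the continuity of g' gives the tridiagonal system
  2·σ_0 + 6·σ_1 + 1·σ_2 = 6(Δ_1 - Δ_0) = 39
  1·σ_1 + 4·σ_2 + 1·σ_3 = 6(Δ_2 - Δ_1) = -114
  1·σ_2 + 4·σ_3 + 1·σ_4 = 6(Δ_3 - Δ_2) = 90
Clamped end conditions give two more equations: 2h_0·σ_0 + h_0·σ_1 = 6(Δ_0 - g'(0)) = -15 and h_3·σ_3 + 2h_3·σ_4 = 6(g'(5) - Δ_3) = -60.
Hence σ_0 = -2113/164, σ_1 = 749/41, σ_2 = -3677/82, σ_3 = 1931/41, σ_4 = -4391/82.
On [0, 2], with g_0(x) = a_0 + b_0·x + c_0·x² + d_0·x³: c_0 = σ_0/2 = -2113/328, d_0 = (σ_1 - σ_0)/(6h_0) = 1703/656, b_0 = Δ_0 - h_0(2σ_0 + σ_1)/6 = 4.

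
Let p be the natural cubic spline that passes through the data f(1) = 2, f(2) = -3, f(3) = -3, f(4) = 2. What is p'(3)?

3

Write m_i for p''(x_i). With h_i = 1, 1, 1 and divided differences Δ_i = -5, 0, 5, the continuity of p' gives the tridiagonal system
  1·m_0 + 4·m_1 + 1·m_2 = 6(Δ_1 - Δ_0) = 30
  1·m_1 + 4·m_2 + 1·m_3 = 6(Δ_2 - Δ_1) = 30
Natural end conditions: m_0 = m_3 = 0.
Solving the tridiagonal system: m_0 = 0, m_1 = 6, m_2 = 6, m_3 = 0.
On [3, 4], p'(x) = b_2 + 2c_2·(x - 3) + 3d_2·(x - 3)² with b_2 = Δ_2 - h_2(2m_2 + m_3)/6 = 3, c_2 = m_2/2 = 3, d_2 = (m_3 - m_2)/(6h_2) = -1. So p'(3) = 3.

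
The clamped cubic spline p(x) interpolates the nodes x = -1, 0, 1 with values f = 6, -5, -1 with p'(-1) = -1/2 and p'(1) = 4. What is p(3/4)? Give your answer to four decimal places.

-2.4746

Put σ_i = p'' at the i-th knot. Here h = (1, 1) and Δ = (-11, 4), so the interior equations h_(i-1)·σ_(i-1) + 2(h_(i-1)+h_i)·σ_i + h_i·σ_(i+1) = 6(Δ_i − Δ_(i-1)) read
  1·σ_0 + 4·σ_1 + 1·σ_2 = 6(Δ_1 - Δ_0) = 90
Clamped end conditions give two more equations: 2h_0·σ_0 + h_0·σ_1 = 6(Δ_0 - p'(-1)) = -63 and h_1·σ_1 + 2h_1·σ_2 = 6(p'(1) - Δ_1) = 0.
Solving: σ_0 = -207/4, σ_1 = 81/2, σ_2 = -81/4.
On [0, 1], p(x) = -5 - 49/8·x + 81/4·x² - 81/8·x³.
With x = 3/4: p(3/4) = -1267/512.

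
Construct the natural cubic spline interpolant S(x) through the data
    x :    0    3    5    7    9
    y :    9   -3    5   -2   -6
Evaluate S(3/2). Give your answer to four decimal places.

-0.6008

With m_i denoting the second derivative at x_i, h_i = 3, 2, 2, 2, and Δ_i = (y_(i+1) − y_i)/h_i = -4, 4, -7/2, -2:
  3·m_0 + 10·m_1 + 2·m_2 = 6(Δ_1 - Δ_0) = 48
  2·m_1 + 8·m_2 + 2·m_3 = 6(Δ_2 - Δ_1) = -45
  2·m_2 + 8·m_3 + 2·m_4 = 6(Δ_3 - Δ_2) = 9
Natural end conditions: m_0 = m_4 = 0.
Solving the tridiagonal system: m_0 = 0, m_1 = 909/142, m_2 = -1137/142, m_3 = 222/71, m_4 = 0.
On [0, 3], S(x) = 9 - 2045/284·x + 0·x² + 101/284·x³.
With x = 3/2: S(3/2) = -1365/2272.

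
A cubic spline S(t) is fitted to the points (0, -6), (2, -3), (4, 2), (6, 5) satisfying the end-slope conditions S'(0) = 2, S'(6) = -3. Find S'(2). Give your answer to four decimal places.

1.6667

Put σ_i = S'' at the i-th knot. Here h = (2, 2, 2) and Δ = (3/2, 5/2, 3/2), so the interior equations h_(i-1)·σ_(i-1) + 2(h_(i-1)+h_i)·σ_i + h_i·σ_(i+1) = 6(Δ_i − Δ_(i-1)) read
  2·σ_0 + 8·σ_1 + 2·σ_2 = 6(Δ_1 - Δ_0) = 6
  2·σ_1 + 8·σ_2 + 2·σ_3 = 6(Δ_2 - Δ_1) = -6
Clamped end conditions give two more equations: 2h_0·σ_0 + h_0·σ_1 = 6(Δ_0 - S'(0)) = -3 and h_2·σ_2 + 2h_2·σ_3 = 6(S'(6) - Δ_2) = -27.
Forward elimination and back-substitution give σ_0 = -7/6, σ_1 = 5/6, σ_2 = 5/6, σ_3 = -43/6.
On [2, 4], S'(t) = b_1 + 2c_1·(t - 2) + 3d_1·(t - 2)² with b_1 = Δ_1 - h_1(2σ_1 + σ_2)/6 = 5/3, c_1 = σ_1/2 = 5/12, d_1 = (σ_2 - σ_1)/(6h_1) = 0. So S'(2) = 5/3.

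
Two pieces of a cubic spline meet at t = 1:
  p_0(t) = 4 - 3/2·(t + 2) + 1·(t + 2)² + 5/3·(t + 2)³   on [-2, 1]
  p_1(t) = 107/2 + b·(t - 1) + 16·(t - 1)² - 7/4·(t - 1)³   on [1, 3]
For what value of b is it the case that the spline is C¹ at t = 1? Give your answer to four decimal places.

49.5000

p_0'(t) = -3/2 + 2·(t + 2) + 5·(t + 2)², so p_0'(1) = 99/2. On the right, p_1'(1) = b, so b = 99/2.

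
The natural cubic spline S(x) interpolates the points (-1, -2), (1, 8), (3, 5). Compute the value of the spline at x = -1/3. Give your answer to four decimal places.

Let σ_i = S''(x_i). Step sizes h_i = 2, 2; slopes of the chords Δ_i = (y_(i+1) - y_i)/h_i = 5, -3/2.
  2·σ_0 + 8·σ_1 + 2·σ_2 = 6(Δ_1 - Δ_0) = -39
Natural end conditions: σ_0 = σ_2 = 0.
Solving: σ_0 = 0, σ_1 = -39/8, σ_2 = 0.
On [-1, 1], S(x) = -2 + 53/8·(x + 1) + 0·(x + 1)² - 13/32·(x + 1)³.
With (x + 1) = 2/3: S(-1/3) = 62/27.

2.2963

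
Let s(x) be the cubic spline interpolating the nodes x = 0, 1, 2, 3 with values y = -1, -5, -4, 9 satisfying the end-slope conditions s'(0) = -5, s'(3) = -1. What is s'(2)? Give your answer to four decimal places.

11.7333

Put M_i = s'' at the i-th knot. Here h = (1, 1, 1) and Δ = (-4, 1, 13), so the interior equations h_(i-1)·M_(i-1) + 2(h_(i-1)+h_i)·M_i + h_i·M_(i+1) = 6(Δ_i − Δ_(i-1)) read
  1·M_0 + 4·M_1 + 1·M_2 = 6(Δ_1 - Δ_0) = 30
  1·M_1 + 4·M_2 + 1·M_3 = 6(Δ_2 - Δ_1) = 72
Clamped end conditions give two more equations: 2h_0·M_0 + h_0·M_1 = 6(Δ_0 - s'(0)) = 6 and h_2·M_2 + 2h_2·M_3 = 6(s'(3) - Δ_2) = -84.
Solving the tridiagonal system: M_0 = 58/15, M_1 = -26/15, M_2 = 496/15, M_3 = -878/15.
On [2, 3], s'(x) = b_2 + 2c_2·(x - 2) + 3d_2·(x - 2)² with b_2 = Δ_2 - h_2(2M_2 + M_3)/6 = 176/15, c_2 = M_2/2 = 248/15, d_2 = (M_3 - M_2)/(6h_2) = -229/15. So s'(2) = 176/15.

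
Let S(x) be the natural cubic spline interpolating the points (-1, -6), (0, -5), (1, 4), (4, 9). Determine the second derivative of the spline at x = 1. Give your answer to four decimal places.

Let M_i = S''(x_i). Step sizes h_i = 1, 1, 3; slopes of the chords Δ_i = (y_(i+1) - y_i)/h_i = 1, 9, 5/3.
  1·M_0 + 4·M_1 + 1·M_2 = 6(Δ_1 - Δ_0) = 48
  1·M_1 + 8·M_2 + 3·M_3 = 6(Δ_2 - Δ_1) = -44
Natural end conditions: M_0 = M_3 = 0.
Hence M_0 = 0, M_1 = 428/31, M_2 = -224/31, M_3 = 0.

-7.2258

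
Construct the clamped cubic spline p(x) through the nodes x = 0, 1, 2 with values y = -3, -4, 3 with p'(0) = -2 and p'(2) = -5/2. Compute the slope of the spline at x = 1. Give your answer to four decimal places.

With M_i denoting the second derivative at x_i, h_i = 1, 1, and Δ_i = (y_(i+1) − y_i)/h_i = -1, 7:
  1·M_0 + 4·M_1 + 1·M_2 = 6(Δ_1 - Δ_0) = 48
Clamped end conditions give two more equations: 2h_0·M_0 + h_0·M_1 = 6(Δ_0 - p'(0)) = 6 and h_1·M_1 + 2h_1·M_2 = 6(p'(2) - Δ_1) = -57.
Solving the tridiagonal system: M_0 = -37/4, M_1 = 49/2, M_2 = -163/4.
On [1, 2], p'(x) = b_1 + 2c_1·(x - 1) + 3d_1·(x - 1)² with b_1 = Δ_1 - h_1(2M_1 + M_2)/6 = 45/8, c_1 = M_1/2 = 49/4, d_1 = (M_2 - M_1)/(6h_1) = -87/8. So p'(1) = 45/8.

5.6250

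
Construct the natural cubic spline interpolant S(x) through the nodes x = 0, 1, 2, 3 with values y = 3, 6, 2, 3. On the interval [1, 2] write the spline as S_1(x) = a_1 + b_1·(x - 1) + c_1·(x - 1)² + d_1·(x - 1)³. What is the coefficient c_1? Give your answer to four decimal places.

Let M_i = S''(x_i). Step sizes h_i = 1, 1, 1; slopes of the chords Δ_i = (y_(i+1) - y_i)/h_i = 3, -4, 1.
  1·M_0 + 4·M_1 + 1·M_2 = 6(Δ_1 - Δ_0) = -42
  1·M_1 + 4·M_2 + 1·M_3 = 6(Δ_2 - Δ_1) = 30
Natural end conditions: M_0 = M_3 = 0.
Forward elimination and back-substitution give M_0 = 0, M_1 = -66/5, M_2 = 54/5, M_3 = 0.
On [1, 2], with S_1(x) = a_1 + b_1·(x - 1) + c_1·(x - 1)² + d_1·(x - 1)³: c_1 = M_1/2 = -33/5, d_1 = (M_2 - M_1)/(6h_1) = 4, b_1 = Δ_1 - h_1(2M_1 + M_2)/6 = -7/5.

-6.6000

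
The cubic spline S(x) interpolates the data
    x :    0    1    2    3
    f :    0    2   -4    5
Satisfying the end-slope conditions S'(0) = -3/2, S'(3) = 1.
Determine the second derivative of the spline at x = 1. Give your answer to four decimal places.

-28.3333

Write m_i for S''(x_i). With h_i = 1, 1, 1 and divided differences Δ_i = 2, -6, 9, the continuity of S' gives the tridiagonal system
  1·m_0 + 4·m_1 + 1·m_2 = 6(Δ_1 - Δ_0) = -48
  1·m_1 + 4·m_2 + 1·m_3 = 6(Δ_2 - Δ_1) = 90
Clamped end conditions give two more equations: 2h_0·m_0 + h_0·m_1 = 6(Δ_0 - S'(0)) = 21 and h_2·m_2 + 2h_2·m_3 = 6(S'(3) - Δ_2) = -48.
Hence m_0 = 74/3, m_1 = -85/3, m_2 = 122/3, m_3 = -133/3.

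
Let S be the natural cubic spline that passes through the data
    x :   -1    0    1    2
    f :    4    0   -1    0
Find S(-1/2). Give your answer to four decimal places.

1.7500

Put M_i = S'' at the i-th knot. Here h = (1, 1, 1) and Δ = (-4, -1, 1), so the interior equations h_(i-1)·M_(i-1) + 2(h_(i-1)+h_i)·M_i + h_i·M_(i+1) = 6(Δ_i − Δ_(i-1)) read
  1·M_0 + 4·M_1 + 1·M_2 = 6(Δ_1 - Δ_0) = 18
  1·M_1 + 4·M_2 + 1·M_3 = 6(Δ_2 - Δ_1) = 12
Natural end conditions: M_0 = M_3 = 0.
Solving the tridiagonal system: M_0 = 0, M_1 = 4, M_2 = 2, M_3 = 0.
On [-1, 0], S(x) = 4 - 14/3·(x + 1) + 0·(x + 1)² + 2/3·(x + 1)³.
With (x + 1) = 1/2: S(-1/2) = 7/4.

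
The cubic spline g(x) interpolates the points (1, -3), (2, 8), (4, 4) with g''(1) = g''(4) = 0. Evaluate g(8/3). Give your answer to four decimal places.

Let M_i = g''(x_i). Step sizes h_i = 1, 2; slopes of the chords Δ_i = (y_(i+1) - y_i)/h_i = 11, -2.
  1·M_0 + 6·M_1 + 2·M_2 = 6(Δ_1 - Δ_0) = -78
Natural end conditions: M_0 = M_2 = 0.
Solving: M_0 = 0, M_1 = -13, M_2 = 0.
On [2, 4], g(x) = 8 + 20/3·(x - 2) - 13/2·(x - 2)² + 13/12·(x - 2)³.
With (x - 2) = 2/3: g(8/3) = 800/81.

9.8765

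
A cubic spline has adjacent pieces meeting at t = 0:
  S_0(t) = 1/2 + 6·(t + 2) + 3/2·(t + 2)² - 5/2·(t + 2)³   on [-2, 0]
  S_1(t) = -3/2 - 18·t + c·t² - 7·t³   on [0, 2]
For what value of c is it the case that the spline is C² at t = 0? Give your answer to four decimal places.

-13.5000

S_0''(t) = 3 - 15·(t + 2), so S_0''(0) = -27. On the right, S_1''(0) = 2c, so c = -27/2.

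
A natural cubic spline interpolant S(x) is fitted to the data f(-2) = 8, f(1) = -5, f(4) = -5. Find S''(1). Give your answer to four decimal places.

2.1667

Let M_i = S''(x_i). Step sizes h_i = 3, 3; slopes of the chords Δ_i = (y_(i+1) - y_i)/h_i = -13/3, 0.
  3·M_0 + 12·M_1 + 3·M_2 = 6(Δ_1 - Δ_0) = 26
Natural end conditions: M_0 = M_2 = 0.
Solving the tridiagonal system: M_0 = 0, M_1 = 13/6, M_2 = 0.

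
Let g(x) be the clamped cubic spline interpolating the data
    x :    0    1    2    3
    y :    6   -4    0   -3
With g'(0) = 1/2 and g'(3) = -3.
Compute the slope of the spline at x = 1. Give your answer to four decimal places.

Put M_i = g'' at the i-th knot. Here h = (1, 1, 1) and Δ = (-10, 4, -3), so the interior equations h_(i-1)·M_(i-1) + 2(h_(i-1)+h_i)·M_i + h_i·M_(i+1) = 6(Δ_i − Δ_(i-1)) read
  1·M_0 + 4·M_1 + 1·M_2 = 6(Δ_1 - Δ_0) = 84
  1·M_1 + 4·M_2 + 1·M_3 = 6(Δ_2 - Δ_1) = -42
Clamped end conditions give two more equations: 2h_0·M_0 + h_0·M_1 = 6(Δ_0 - g'(0)) = -63 and h_2·M_2 + 2h_2·M_3 = 6(g'(3) - Δ_2) = 0.
Hence M_0 = -154/3, M_1 = 119/3, M_2 = -70/3, M_3 = 35/3.
On [1, 2], g'(x) = b_1 + 2c_1·(x - 1) + 3d_1·(x - 1)² with b_1 = Δ_1 - h_1(2M_1 + M_2)/6 = -16/3, c_1 = M_1/2 = 119/6, d_1 = (M_2 - M_1)/(6h_1) = -21/2. So g'(1) = -16/3.

-5.3333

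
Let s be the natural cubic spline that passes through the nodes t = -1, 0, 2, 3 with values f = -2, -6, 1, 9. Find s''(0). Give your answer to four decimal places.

6.7500

With σ_i denoting the second derivative at x_i, h_i = 1, 2, 1, and Δ_i = (y_(i+1) − y_i)/h_i = -4, 7/2, 8:
  1·σ_0 + 6·σ_1 + 2·σ_2 = 6(Δ_1 - Δ_0) = 45
  2·σ_1 + 6·σ_2 + 1·σ_3 = 6(Δ_2 - Δ_1) = 27
Natural end conditions: σ_0 = σ_3 = 0.
Hence σ_0 = 0, σ_1 = 27/4, σ_2 = 9/4, σ_3 = 0.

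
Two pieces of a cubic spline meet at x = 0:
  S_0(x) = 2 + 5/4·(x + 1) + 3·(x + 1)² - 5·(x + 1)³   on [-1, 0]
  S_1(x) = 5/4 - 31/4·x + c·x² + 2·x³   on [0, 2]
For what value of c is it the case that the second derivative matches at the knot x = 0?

-12

S_0''(x) = 6 - 30·(x + 1), so S_0''(0) = -24. On the right, S_1''(0) = 2c, so c = -12.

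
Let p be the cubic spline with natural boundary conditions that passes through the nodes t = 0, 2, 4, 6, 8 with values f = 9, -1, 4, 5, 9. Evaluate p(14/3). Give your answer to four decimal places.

4.8307

With M_i denoting the second derivative at x_i, h_i = 2, 2, 2, 2, and Δ_i = (y_(i+1) − y_i)/h_i = -5, 5/2, 1/2, 2:
  2·M_0 + 8·M_1 + 2·M_2 = 6(Δ_1 - Δ_0) = 45
  2·M_1 + 8·M_2 + 2·M_3 = 6(Δ_2 - Δ_1) = -12
  2·M_2 + 8·M_3 + 2·M_4 = 6(Δ_3 - Δ_2) = 9
Natural end conditions: M_0 = M_4 = 0.
Forward elimination and back-substitution give M_0 = 0, M_1 = 183/28, M_2 = -51/14, M_3 = 57/28, M_4 = 0.
On [4, 6], p(t) = 4 + 9/4·(t - 4) - 51/28·(t - 4)² + 53/112·(t - 4)³.
With (t - 4) = 2/3: p(14/3) = 913/189.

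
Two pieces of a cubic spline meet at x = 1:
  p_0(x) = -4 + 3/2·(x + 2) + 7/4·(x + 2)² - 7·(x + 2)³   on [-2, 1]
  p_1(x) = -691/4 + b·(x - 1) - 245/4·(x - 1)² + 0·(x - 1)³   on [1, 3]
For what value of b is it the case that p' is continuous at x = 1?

p_0'(x) = 3/2 + 7/2·(x + 2) - 21·(x + 2)², so p_0'(1) = -177. On the right, p_1'(1) = b, so b = -177.

-177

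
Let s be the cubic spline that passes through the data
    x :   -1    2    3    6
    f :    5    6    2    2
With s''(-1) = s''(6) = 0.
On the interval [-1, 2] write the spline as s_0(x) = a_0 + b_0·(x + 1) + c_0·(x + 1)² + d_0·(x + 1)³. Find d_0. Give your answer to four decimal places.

With M_i denoting the second derivative at x_i, h_i = 3, 1, 3, and Δ_i = (y_(i+1) − y_i)/h_i = 1/3, -4, 0:
  3·M_0 + 8·M_1 + 1·M_2 = 6(Δ_1 - Δ_0) = -26
  1·M_1 + 8·M_2 + 3·M_3 = 6(Δ_2 - Δ_1) = 24
Natural end conditions: M_0 = M_3 = 0.
Solving the tridiagonal system: M_0 = 0, M_1 = -232/63, M_2 = 218/63, M_3 = 0.
On [-1, 2], with s_0(x) = a_0 + b_0·(x + 1) + c_0·(x + 1)² + d_0·(x + 1)³: c_0 = M_0/2 = 0, d_0 = (M_1 - M_0)/(6h_0) = -116/567, b_0 = Δ_0 - h_0(2M_0 + M_1)/6 = 137/63.

-0.2046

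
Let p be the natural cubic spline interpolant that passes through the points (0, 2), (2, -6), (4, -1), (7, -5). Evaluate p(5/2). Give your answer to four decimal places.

Write m_i for p''(x_i). With h_i = 2, 2, 3 and divided differences Δ_i = -4, 5/2, -4/3, the continuity of p' gives the tridiagonal system
  2·m_0 + 8·m_1 + 2·m_2 = 6(Δ_1 - Δ_0) = 39
  2·m_1 + 10·m_2 + 3·m_3 = 6(Δ_2 - Δ_1) = -23
Natural end conditions: m_0 = m_3 = 0.
Hence m_0 = 0, m_1 = 109/19, m_2 = -131/38, m_3 = 0.
On [2, 4], p(x) = -6 - 10/57·(x - 2) + 109/38·(x - 2)² - 349/456·(x - 2)³.
With (x - 2) = 1/2: p(5/2) = -6647/1216.

-5.4663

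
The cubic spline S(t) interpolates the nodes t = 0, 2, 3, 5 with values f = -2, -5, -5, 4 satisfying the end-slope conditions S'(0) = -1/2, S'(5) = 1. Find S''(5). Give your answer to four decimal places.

Let m_i = S''(x_i). Step sizes h_i = 2, 1, 2; slopes of the chords Δ_i = (y_(i+1) - y_i)/h_i = -3/2, 0, 9/2.
  2·m_0 + 6·m_1 + 1·m_2 = 6(Δ_1 - Δ_0) = 9
  1·m_1 + 6·m_2 + 2·m_3 = 6(Δ_2 - Δ_1) = 27
Clamped end conditions give two more equations: 2h_0·m_0 + h_0·m_1 = 6(Δ_0 - S'(0)) = -6 and h_2·m_2 + 2h_2·m_3 = 6(S'(5) - Δ_2) = -21.
Hence m_0 = -63/32, m_1 = 15/16, m_2 = 117/16, m_3 = -285/32.

-8.9063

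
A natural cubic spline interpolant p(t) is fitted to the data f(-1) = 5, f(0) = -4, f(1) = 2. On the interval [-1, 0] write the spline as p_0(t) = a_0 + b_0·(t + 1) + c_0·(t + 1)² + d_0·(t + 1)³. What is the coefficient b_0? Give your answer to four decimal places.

-12.7500

Put m_i = p'' at the i-th knot. Here h = (1, 1) and Δ = (-9, 6), so the interior equations h_(i-1)·m_(i-1) + 2(h_(i-1)+h_i)·m_i + h_i·m_(i+1) = 6(Δ_i − Δ_(i-1)) read
  1·m_0 + 4·m_1 + 1·m_2 = 6(Δ_1 - Δ_0) = 90
Natural end conditions: m_0 = m_2 = 0.
Solving the tridiagonal system: m_0 = 0, m_1 = 45/2, m_2 = 0.
On [-1, 0], with p_0(t) = a_0 + b_0·(t + 1) + c_0·(t + 1)² + d_0·(t + 1)³: c_0 = m_0/2 = 0, d_0 = (m_1 - m_0)/(6h_0) = 15/4, b_0 = Δ_0 - h_0(2m_0 + m_1)/6 = -51/4.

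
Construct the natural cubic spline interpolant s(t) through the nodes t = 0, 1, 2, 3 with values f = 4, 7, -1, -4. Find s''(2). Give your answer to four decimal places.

With m_i denoting the second derivative at x_i, h_i = 1, 1, 1, and Δ_i = (y_(i+1) − y_i)/h_i = 3, -8, -3:
  1·m_0 + 4·m_1 + 1·m_2 = 6(Δ_1 - Δ_0) = -66
  1·m_1 + 4·m_2 + 1·m_3 = 6(Δ_2 - Δ_1) = 30
Natural end conditions: m_0 = m_3 = 0.
Solving: m_0 = 0, m_1 = -98/5, m_2 = 62/5, m_3 = 0.

12.4000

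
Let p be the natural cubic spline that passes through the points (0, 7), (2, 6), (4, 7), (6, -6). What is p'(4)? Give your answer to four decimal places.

-2.6333

With σ_i denoting the second derivative at x_i, h_i = 2, 2, 2, and Δ_i = (y_(i+1) − y_i)/h_i = -1/2, 1/2, -13/2:
  2·σ_0 + 8·σ_1 + 2·σ_2 = 6(Δ_1 - Δ_0) = 6
  2·σ_1 + 8·σ_2 + 2·σ_3 = 6(Δ_2 - Δ_1) = -42
Natural end conditions: σ_0 = σ_3 = 0.
Solving: σ_0 = 0, σ_1 = 11/5, σ_2 = -29/5, σ_3 = 0.
On [4, 6], p'(x) = b_2 + 2c_2·(x - 4) + 3d_2·(x - 4)² with b_2 = Δ_2 - h_2(2σ_2 + σ_3)/6 = -79/30, c_2 = σ_2/2 = -29/10, d_2 = (σ_3 - σ_2)/(6h_2) = 29/60. So p'(4) = -79/30.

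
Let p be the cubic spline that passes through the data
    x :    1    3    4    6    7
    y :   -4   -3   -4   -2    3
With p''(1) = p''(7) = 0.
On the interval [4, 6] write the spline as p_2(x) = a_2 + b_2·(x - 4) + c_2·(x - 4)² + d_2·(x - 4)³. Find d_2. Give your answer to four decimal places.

With m_i denoting the second derivative at x_i, h_i = 2, 1, 2, 1, and Δ_i = (y_(i+1) − y_i)/h_i = 1/2, -1, 1, 5:
  2·m_0 + 6·m_1 + 1·m_2 = 6(Δ_1 - Δ_0) = -9
  1·m_1 + 6·m_2 + 2·m_3 = 6(Δ_2 - Δ_1) = 12
  2·m_2 + 6·m_3 + 1·m_4 = 6(Δ_3 - Δ_2) = 24
Natural end conditions: m_0 = m_4 = 0.
Solving: m_0 = 0, m_1 = -52/31, m_2 = 33/31, m_3 = 113/31, m_4 = 0.
On [4, 6], with p_2(x) = a_2 + b_2·(x - 4) + c_2·(x - 4)² + d_2·(x - 4)³: c_2 = m_2/2 = 33/62, d_2 = (m_3 - m_2)/(6h_2) = 20/93, b_2 = Δ_2 - h_2(2m_2 + m_3)/6 = -86/93.

0.2151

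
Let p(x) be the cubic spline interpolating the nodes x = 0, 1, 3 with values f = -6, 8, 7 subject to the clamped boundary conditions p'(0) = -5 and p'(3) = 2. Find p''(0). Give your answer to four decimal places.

Write M_i for p''(x_i). With h_i = 1, 2 and divided differences Δ_i = 14, -1/2, the continuity of p' gives the tridiagonal system
  1·M_0 + 6·M_1 + 2·M_2 = 6(Δ_1 - Δ_0) = -87
Clamped end conditions give two more equations: 2h_0·M_0 + h_0·M_1 = 6(Δ_0 - p'(0)) = 114 and h_1·M_1 + 2h_1·M_2 = 6(p'(3) - Δ_1) = 15.
Solving: M_0 = 443/6, M_1 = -101/3, M_2 = 247/12.

73.8333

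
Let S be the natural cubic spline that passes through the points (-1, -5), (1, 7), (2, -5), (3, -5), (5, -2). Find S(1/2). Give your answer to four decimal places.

With σ_i denoting the second derivative at x_i, h_i = 2, 1, 1, 2, and Δ_i = (y_(i+1) − y_i)/h_i = 6, -12, 0, 3/2:
  2·σ_0 + 6·σ_1 + 1·σ_2 = 6(Δ_1 - Δ_0) = -108
  1·σ_1 + 4·σ_2 + 1·σ_3 = 6(Δ_2 - Δ_1) = 72
  1·σ_2 + 6·σ_3 + 2·σ_4 = 6(Δ_3 - Δ_2) = 9
Natural end conditions: σ_0 = σ_4 = 0.
Hence σ_0 = 0, σ_1 = -969/44, σ_2 = 531/22, σ_3 = -111/44, σ_4 = 0.
On [-1, 1], S(t) = -5 + 587/44·(t + 1) + 0·(t + 1)² - 323/176·(t + 1)³.
With (t + 1) = 3/2: S(1/2) = 12415/1408.

8.8175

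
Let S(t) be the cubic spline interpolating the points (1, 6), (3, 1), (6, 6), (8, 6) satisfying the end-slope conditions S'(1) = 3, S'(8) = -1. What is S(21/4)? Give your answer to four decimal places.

4.1055

Write m_i for S''(x_i). With h_i = 2, 3, 2 and divided differences Δ_i = -5/2, 5/3, 0, the continuity of S' gives the tridiagonal system
  2·m_0 + 10·m_1 + 3·m_2 = 6(Δ_1 - Δ_0) = 25
  3·m_1 + 10·m_2 + 2·m_3 = 6(Δ_2 - Δ_1) = -10
Clamped end conditions give two more equations: 2h_0·m_0 + h_0·m_1 = 6(Δ_0 - S'(1)) = -33 and h_2·m_2 + 2h_2·m_3 = 6(S'(8) - Δ_2) = -6.
Solving the tridiagonal system: m_0 = -1055/96, m_1 = 263/48, m_2 = -125/48, m_3 = -19/96.
On [3, 6], S(t) = 1 - 241/96·(t - 3) + 263/96·(t - 3)² - 97/216·(t - 3)³.
With (t - 3) = 9/4: S(21/4) = 1051/256.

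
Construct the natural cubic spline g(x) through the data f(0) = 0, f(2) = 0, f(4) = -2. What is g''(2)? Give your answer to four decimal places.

Write M_i for g''(x_i). With h_i = 2, 2 and divided differences Δ_i = 0, -1, the continuity of g' gives the tridiagonal system
  2·M_0 + 8·M_1 + 2·M_2 = 6(Δ_1 - Δ_0) = -6
Natural end conditions: M_0 = M_2 = 0.
Solving the tridiagonal system: M_0 = 0, M_1 = -3/4, M_2 = 0.

-0.7500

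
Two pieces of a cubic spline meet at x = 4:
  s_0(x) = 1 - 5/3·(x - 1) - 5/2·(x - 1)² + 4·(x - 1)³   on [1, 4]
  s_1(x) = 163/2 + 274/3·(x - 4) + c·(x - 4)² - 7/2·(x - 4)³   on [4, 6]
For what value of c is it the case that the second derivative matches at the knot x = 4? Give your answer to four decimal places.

33.5000

s_0''(x) = -5 + 24·(x - 1), so s_0''(4) = 67. On the right, s_1''(4) = 2c, so c = 67/2.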